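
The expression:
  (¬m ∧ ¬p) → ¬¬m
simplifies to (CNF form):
m ∨ p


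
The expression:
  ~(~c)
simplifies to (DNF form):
c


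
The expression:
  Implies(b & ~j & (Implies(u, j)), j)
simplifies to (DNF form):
j | u | ~b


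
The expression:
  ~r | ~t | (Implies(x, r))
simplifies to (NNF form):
True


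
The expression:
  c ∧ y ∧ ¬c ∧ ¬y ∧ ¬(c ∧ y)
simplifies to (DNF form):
False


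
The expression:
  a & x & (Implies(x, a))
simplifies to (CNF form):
a & x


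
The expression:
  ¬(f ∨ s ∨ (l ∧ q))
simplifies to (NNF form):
¬f ∧ ¬s ∧ (¬l ∨ ¬q)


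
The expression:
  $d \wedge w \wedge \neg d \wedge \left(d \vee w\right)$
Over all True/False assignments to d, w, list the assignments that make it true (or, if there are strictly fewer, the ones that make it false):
is never true.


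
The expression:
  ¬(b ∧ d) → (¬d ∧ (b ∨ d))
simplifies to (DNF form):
b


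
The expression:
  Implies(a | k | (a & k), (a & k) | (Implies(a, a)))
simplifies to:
True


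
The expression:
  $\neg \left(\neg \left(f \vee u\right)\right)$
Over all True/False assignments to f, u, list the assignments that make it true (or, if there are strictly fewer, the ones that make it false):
is false only for:
  f=False, u=False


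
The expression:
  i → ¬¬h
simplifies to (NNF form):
h ∨ ¬i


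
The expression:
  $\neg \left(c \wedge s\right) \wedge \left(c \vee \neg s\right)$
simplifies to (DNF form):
$\neg s$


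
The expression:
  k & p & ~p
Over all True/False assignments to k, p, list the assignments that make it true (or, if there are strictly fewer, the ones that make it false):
is never true.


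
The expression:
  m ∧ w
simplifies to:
m ∧ w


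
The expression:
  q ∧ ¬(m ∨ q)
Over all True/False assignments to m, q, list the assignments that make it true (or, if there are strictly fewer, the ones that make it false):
is never true.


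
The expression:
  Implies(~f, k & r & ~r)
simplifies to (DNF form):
f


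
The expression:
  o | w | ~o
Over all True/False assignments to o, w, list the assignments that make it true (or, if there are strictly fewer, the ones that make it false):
is always true.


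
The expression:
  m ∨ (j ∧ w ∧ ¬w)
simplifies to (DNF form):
m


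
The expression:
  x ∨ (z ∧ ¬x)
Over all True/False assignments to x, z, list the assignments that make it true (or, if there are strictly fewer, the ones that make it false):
is false only for:
  x=False, z=False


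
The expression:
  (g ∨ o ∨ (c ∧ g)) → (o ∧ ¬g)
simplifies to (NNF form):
¬g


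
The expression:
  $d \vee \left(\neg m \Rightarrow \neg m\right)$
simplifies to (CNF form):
$\text{True}$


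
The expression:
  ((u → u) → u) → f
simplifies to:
f ∨ ¬u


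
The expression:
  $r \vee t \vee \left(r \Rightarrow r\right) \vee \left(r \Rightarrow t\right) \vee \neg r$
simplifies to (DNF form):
$\text{True}$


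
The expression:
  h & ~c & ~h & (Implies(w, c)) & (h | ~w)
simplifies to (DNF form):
False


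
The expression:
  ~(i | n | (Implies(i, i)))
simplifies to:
False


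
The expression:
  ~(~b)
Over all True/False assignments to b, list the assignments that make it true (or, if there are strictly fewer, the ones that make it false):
is true only for:
  b=True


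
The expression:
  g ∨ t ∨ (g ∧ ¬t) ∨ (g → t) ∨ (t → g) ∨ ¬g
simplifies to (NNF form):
True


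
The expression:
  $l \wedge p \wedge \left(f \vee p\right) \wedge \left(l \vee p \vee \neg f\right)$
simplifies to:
$l \wedge p$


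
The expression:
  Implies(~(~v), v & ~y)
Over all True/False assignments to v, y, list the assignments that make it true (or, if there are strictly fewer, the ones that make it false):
is false only for:
  v=True, y=True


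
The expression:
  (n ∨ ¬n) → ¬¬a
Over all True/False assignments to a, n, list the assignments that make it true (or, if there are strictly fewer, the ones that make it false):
is true only for:
  a=True, n=False;
  a=True, n=True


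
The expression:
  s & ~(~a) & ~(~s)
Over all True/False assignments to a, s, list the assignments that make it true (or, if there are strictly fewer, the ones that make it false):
is true only for:
  a=True, s=True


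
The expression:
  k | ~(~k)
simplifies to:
k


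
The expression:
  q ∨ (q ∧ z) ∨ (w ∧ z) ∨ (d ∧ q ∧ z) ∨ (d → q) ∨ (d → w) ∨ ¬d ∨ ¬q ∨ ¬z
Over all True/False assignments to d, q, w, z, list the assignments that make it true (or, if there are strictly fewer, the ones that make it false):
is always true.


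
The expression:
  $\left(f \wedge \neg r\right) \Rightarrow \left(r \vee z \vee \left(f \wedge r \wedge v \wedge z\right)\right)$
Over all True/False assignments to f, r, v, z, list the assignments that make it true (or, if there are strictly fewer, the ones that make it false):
is false only for:
  f=True, r=False, v=False, z=False;
  f=True, r=False, v=True, z=False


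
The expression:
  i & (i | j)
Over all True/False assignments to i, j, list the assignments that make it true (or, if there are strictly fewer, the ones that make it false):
is true only for:
  i=True, j=False;
  i=True, j=True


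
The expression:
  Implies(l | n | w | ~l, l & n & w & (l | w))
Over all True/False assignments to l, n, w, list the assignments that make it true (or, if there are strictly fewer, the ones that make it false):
is true only for:
  l=True, n=True, w=True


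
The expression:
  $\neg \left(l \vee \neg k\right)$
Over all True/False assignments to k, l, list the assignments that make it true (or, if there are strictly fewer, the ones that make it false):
is true only for:
  k=True, l=False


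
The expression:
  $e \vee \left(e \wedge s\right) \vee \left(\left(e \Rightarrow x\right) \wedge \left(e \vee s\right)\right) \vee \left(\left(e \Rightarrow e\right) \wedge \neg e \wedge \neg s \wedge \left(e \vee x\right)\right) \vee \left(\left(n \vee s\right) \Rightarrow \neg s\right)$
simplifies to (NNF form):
$\text{True}$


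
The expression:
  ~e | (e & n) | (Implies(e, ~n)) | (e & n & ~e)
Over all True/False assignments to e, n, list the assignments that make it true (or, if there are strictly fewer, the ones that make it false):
is always true.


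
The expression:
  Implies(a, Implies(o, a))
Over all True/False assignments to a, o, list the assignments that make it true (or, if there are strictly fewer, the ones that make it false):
is always true.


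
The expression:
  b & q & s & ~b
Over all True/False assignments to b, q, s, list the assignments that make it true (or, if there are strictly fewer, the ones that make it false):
is never true.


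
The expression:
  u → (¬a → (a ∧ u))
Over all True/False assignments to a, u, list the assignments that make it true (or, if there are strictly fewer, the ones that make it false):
is false only for:
  a=False, u=True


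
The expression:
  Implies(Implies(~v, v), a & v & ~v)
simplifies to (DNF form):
~v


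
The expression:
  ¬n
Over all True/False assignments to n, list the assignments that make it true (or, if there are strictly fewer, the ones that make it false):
is true only for:
  n=False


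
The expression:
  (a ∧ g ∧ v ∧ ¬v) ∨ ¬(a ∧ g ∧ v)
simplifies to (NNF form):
¬a ∨ ¬g ∨ ¬v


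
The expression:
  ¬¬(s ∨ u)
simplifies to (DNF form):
s ∨ u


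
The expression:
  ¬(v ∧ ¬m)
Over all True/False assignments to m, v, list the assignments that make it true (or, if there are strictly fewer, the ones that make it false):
is false only for:
  m=False, v=True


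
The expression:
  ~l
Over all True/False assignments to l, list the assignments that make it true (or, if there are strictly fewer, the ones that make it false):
is true only for:
  l=False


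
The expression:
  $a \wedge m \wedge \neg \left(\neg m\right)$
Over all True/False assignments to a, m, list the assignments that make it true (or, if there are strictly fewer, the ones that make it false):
is true only for:
  a=True, m=True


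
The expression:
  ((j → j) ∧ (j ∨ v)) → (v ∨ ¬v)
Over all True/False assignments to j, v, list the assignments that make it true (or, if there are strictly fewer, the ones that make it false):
is always true.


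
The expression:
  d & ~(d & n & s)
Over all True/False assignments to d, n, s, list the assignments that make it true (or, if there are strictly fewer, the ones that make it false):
is true only for:
  d=True, n=False, s=False;
  d=True, n=False, s=True;
  d=True, n=True, s=False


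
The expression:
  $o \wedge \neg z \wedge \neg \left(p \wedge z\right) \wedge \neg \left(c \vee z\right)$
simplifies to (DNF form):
$o \wedge \neg c \wedge \neg z$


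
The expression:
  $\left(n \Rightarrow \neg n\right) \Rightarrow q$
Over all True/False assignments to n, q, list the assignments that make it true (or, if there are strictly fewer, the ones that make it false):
is false only for:
  n=False, q=False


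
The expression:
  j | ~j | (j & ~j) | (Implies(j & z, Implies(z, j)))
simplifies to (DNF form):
True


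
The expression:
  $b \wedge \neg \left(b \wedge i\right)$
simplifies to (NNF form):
$b \wedge \neg i$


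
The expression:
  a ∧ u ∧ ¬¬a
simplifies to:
a ∧ u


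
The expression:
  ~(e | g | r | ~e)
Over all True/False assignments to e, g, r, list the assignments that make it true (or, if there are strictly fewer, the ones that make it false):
is never true.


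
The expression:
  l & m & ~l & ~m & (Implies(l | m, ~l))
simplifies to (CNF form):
False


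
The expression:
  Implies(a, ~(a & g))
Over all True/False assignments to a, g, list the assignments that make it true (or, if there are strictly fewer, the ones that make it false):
is false only for:
  a=True, g=True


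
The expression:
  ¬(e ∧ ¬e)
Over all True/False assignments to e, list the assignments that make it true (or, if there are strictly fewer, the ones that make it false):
is always true.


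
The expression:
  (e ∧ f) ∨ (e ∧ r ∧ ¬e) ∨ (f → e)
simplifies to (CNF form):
e ∨ ¬f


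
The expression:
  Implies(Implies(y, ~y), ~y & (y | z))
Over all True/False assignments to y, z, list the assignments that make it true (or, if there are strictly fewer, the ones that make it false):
is false only for:
  y=False, z=False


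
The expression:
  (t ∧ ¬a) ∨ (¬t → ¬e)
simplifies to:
t ∨ ¬e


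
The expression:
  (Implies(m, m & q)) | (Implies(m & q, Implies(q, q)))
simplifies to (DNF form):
True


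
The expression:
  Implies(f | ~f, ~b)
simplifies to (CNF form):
~b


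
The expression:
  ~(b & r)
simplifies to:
~b | ~r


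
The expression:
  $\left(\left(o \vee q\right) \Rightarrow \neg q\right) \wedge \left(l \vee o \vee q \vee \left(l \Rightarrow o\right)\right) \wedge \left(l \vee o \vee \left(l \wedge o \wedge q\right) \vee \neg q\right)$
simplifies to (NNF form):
$\neg q$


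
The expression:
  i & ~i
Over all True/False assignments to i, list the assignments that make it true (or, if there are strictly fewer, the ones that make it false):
is never true.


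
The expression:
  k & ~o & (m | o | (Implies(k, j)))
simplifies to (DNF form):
(j & k & ~o) | (k & m & ~o)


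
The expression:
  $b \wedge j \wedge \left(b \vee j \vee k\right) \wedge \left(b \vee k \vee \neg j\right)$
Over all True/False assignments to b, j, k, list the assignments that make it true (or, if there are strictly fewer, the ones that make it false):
is true only for:
  b=True, j=True, k=False;
  b=True, j=True, k=True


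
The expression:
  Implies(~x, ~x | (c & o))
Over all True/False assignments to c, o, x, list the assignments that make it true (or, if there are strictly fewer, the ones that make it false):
is always true.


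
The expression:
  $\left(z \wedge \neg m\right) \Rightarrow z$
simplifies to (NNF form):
$\text{True}$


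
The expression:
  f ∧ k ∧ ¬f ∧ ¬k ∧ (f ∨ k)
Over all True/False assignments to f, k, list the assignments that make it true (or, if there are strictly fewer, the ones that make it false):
is never true.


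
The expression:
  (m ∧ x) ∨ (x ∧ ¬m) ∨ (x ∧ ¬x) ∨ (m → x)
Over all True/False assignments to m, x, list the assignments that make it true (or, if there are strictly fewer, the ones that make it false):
is false only for:
  m=True, x=False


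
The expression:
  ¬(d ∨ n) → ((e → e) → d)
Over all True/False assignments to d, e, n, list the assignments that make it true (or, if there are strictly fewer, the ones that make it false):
is false only for:
  d=False, e=False, n=False;
  d=False, e=True, n=False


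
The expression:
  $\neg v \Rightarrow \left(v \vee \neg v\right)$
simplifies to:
$\text{True}$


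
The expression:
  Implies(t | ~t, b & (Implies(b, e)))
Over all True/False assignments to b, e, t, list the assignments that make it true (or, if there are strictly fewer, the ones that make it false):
is true only for:
  b=True, e=True, t=False;
  b=True, e=True, t=True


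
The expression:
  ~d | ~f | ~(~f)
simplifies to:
True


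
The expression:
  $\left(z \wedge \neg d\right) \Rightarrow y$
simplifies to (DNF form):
$d \vee y \vee \neg z$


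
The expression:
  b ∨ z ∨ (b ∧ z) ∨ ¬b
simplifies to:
True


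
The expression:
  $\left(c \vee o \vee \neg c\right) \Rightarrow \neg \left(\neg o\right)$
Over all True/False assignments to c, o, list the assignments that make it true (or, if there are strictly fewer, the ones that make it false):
is true only for:
  c=False, o=True;
  c=True, o=True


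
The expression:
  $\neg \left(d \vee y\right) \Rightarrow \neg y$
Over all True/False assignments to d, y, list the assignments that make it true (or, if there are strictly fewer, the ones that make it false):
is always true.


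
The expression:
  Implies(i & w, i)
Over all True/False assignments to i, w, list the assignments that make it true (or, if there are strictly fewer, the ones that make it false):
is always true.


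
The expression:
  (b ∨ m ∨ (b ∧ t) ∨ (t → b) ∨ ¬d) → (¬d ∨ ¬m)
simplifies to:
¬d ∨ ¬m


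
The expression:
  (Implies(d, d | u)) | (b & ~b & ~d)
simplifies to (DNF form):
True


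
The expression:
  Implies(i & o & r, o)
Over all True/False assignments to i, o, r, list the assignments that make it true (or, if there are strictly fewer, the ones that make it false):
is always true.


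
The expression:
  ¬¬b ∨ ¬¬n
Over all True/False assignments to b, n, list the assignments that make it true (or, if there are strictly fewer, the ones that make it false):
is false only for:
  b=False, n=False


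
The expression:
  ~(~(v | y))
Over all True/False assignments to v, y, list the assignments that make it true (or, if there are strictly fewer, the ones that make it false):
is false only for:
  v=False, y=False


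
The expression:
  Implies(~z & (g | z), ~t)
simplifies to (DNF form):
z | ~g | ~t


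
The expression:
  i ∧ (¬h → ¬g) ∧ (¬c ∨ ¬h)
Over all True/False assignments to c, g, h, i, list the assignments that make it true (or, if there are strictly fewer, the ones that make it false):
is true only for:
  c=False, g=False, h=False, i=True;
  c=False, g=False, h=True, i=True;
  c=False, g=True, h=True, i=True;
  c=True, g=False, h=False, i=True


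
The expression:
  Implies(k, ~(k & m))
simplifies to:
~k | ~m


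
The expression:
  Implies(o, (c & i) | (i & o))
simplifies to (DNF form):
i | ~o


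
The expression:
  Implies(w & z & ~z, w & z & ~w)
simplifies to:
True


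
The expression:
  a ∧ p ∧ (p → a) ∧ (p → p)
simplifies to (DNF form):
a ∧ p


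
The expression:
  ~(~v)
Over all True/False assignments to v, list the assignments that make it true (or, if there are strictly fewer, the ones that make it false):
is true only for:
  v=True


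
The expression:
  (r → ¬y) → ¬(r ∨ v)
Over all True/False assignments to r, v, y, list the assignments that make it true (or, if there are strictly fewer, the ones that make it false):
is true only for:
  r=False, v=False, y=False;
  r=False, v=False, y=True;
  r=True, v=False, y=True;
  r=True, v=True, y=True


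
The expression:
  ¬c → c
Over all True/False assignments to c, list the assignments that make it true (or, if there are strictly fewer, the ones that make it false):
is true only for:
  c=True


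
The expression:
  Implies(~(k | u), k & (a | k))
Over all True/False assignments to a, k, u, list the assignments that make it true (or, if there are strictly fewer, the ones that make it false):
is false only for:
  a=False, k=False, u=False;
  a=True, k=False, u=False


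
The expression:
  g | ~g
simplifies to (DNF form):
True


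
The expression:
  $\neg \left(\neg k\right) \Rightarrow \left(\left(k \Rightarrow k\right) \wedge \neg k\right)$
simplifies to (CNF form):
$\neg k$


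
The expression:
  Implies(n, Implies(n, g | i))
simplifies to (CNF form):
g | i | ~n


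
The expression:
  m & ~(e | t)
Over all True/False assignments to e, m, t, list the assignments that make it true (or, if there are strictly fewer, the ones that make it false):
is true only for:
  e=False, m=True, t=False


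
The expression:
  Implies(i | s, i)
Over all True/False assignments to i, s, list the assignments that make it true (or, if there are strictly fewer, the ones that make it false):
is false only for:
  i=False, s=True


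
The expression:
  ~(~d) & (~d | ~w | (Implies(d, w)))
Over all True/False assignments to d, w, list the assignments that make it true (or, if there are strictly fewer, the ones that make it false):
is true only for:
  d=True, w=False;
  d=True, w=True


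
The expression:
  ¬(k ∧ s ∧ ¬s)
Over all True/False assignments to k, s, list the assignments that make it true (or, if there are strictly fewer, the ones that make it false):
is always true.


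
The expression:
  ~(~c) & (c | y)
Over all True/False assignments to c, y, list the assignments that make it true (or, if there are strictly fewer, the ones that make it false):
is true only for:
  c=True, y=False;
  c=True, y=True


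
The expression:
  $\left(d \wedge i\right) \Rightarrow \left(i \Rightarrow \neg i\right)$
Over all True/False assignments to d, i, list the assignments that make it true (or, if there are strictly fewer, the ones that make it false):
is false only for:
  d=True, i=True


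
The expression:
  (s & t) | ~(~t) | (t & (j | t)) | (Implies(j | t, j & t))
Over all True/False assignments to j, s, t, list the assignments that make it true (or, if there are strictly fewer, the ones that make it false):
is false only for:
  j=True, s=False, t=False;
  j=True, s=True, t=False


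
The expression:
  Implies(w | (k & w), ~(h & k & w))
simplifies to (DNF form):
~h | ~k | ~w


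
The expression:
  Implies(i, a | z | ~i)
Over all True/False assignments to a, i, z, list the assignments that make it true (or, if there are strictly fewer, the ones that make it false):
is false only for:
  a=False, i=True, z=False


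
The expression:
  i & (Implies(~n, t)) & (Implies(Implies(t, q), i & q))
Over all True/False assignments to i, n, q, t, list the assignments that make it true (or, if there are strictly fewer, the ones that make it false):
is true only for:
  i=True, n=False, q=False, t=True;
  i=True, n=False, q=True, t=True;
  i=True, n=True, q=False, t=True;
  i=True, n=True, q=True, t=False;
  i=True, n=True, q=True, t=True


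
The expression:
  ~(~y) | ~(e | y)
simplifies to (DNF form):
y | ~e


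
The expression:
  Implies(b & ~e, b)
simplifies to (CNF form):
True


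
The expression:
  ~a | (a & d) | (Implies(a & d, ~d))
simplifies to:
True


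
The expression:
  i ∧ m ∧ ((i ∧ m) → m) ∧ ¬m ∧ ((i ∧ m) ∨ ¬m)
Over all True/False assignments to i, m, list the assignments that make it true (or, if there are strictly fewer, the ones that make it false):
is never true.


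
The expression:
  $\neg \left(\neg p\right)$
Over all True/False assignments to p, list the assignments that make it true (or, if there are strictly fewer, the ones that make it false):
is true only for:
  p=True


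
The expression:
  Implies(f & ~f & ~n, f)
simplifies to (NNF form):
True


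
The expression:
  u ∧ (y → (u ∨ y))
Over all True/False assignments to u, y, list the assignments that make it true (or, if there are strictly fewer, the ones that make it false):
is true only for:
  u=True, y=False;
  u=True, y=True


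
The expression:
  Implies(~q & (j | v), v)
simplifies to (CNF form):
q | v | ~j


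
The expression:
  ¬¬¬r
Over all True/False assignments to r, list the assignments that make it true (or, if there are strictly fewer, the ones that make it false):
is true only for:
  r=False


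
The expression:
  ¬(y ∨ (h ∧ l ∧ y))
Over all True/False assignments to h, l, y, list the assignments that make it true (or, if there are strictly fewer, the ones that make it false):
is true only for:
  h=False, l=False, y=False;
  h=False, l=True, y=False;
  h=True, l=False, y=False;
  h=True, l=True, y=False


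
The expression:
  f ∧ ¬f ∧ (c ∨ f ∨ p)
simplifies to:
False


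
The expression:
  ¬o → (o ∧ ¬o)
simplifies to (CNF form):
o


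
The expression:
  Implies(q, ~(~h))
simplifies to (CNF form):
h | ~q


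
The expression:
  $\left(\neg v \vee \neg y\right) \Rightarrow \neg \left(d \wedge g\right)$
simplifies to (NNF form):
$\left(v \wedge y\right) \vee \neg d \vee \neg g$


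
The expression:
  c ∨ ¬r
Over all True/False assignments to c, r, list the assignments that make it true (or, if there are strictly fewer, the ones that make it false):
is false only for:
  c=False, r=True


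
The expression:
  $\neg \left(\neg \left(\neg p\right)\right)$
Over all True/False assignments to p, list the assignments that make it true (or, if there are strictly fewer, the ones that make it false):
is true only for:
  p=False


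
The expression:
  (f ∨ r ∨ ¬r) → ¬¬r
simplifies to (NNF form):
r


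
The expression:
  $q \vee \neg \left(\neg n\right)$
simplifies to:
$n \vee q$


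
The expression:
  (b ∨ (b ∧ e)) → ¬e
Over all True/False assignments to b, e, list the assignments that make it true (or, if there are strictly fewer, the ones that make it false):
is false only for:
  b=True, e=True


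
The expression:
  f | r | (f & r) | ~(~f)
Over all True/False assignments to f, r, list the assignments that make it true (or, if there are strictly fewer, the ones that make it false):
is false only for:
  f=False, r=False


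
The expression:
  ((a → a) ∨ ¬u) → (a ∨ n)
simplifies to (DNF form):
a ∨ n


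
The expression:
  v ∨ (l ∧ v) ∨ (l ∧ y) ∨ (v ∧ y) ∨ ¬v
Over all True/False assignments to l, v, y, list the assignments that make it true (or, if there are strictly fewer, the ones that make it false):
is always true.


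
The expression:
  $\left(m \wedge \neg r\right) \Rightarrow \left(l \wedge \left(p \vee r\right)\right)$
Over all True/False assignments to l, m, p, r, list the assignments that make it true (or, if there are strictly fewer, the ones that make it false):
is false only for:
  l=False, m=True, p=False, r=False;
  l=False, m=True, p=True, r=False;
  l=True, m=True, p=False, r=False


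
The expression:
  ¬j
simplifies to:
¬j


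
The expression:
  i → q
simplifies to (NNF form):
q ∨ ¬i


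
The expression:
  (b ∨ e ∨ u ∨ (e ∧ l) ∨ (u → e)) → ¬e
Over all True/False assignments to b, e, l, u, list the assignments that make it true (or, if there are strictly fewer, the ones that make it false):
is true only for:
  b=False, e=False, l=False, u=False;
  b=False, e=False, l=False, u=True;
  b=False, e=False, l=True, u=False;
  b=False, e=False, l=True, u=True;
  b=True, e=False, l=False, u=False;
  b=True, e=False, l=False, u=True;
  b=True, e=False, l=True, u=False;
  b=True, e=False, l=True, u=True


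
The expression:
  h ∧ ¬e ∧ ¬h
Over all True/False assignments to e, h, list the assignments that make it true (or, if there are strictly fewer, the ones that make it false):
is never true.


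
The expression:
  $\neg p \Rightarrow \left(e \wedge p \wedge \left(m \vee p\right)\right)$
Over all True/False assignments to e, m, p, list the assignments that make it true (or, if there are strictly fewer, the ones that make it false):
is true only for:
  e=False, m=False, p=True;
  e=False, m=True, p=True;
  e=True, m=False, p=True;
  e=True, m=True, p=True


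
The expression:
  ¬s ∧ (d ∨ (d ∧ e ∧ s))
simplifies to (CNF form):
d ∧ ¬s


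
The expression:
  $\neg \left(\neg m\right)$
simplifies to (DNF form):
$m$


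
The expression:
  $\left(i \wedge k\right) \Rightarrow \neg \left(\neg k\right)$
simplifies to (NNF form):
$\text{True}$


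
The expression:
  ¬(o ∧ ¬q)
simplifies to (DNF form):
q ∨ ¬o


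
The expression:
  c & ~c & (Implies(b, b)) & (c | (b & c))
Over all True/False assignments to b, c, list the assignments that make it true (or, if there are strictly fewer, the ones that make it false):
is never true.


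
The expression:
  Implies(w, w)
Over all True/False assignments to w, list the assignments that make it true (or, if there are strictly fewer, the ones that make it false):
is always true.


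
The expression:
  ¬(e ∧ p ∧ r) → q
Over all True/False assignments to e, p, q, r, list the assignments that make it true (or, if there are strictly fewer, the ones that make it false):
is false only for:
  e=False, p=False, q=False, r=False;
  e=False, p=False, q=False, r=True;
  e=False, p=True, q=False, r=False;
  e=False, p=True, q=False, r=True;
  e=True, p=False, q=False, r=False;
  e=True, p=False, q=False, r=True;
  e=True, p=True, q=False, r=False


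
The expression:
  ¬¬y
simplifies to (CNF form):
y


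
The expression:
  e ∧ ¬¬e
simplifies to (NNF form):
e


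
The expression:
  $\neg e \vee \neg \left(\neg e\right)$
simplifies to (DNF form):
$\text{True}$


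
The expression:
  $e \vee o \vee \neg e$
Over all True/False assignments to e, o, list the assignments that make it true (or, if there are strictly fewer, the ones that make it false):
is always true.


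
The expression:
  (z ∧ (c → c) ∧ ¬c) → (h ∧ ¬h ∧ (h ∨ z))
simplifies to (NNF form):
c ∨ ¬z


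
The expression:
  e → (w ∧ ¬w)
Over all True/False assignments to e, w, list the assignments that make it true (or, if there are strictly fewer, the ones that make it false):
is true only for:
  e=False, w=False;
  e=False, w=True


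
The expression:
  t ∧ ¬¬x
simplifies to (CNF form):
t ∧ x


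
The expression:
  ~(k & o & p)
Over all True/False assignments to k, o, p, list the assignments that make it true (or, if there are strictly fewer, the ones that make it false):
is false only for:
  k=True, o=True, p=True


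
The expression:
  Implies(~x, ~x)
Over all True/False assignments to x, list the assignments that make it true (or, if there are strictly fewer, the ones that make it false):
is always true.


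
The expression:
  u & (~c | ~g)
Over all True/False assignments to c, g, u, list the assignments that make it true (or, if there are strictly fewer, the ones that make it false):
is true only for:
  c=False, g=False, u=True;
  c=False, g=True, u=True;
  c=True, g=False, u=True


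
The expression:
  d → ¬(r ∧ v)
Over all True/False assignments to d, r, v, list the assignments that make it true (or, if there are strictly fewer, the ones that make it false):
is false only for:
  d=True, r=True, v=True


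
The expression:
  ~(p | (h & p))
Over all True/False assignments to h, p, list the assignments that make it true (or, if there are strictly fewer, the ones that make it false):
is true only for:
  h=False, p=False;
  h=True, p=False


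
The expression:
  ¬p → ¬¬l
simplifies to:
l ∨ p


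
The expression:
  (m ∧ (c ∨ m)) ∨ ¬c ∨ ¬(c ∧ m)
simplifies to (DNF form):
True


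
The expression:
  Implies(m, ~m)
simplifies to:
~m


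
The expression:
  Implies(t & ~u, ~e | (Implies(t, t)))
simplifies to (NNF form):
True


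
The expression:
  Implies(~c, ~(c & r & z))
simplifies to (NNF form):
True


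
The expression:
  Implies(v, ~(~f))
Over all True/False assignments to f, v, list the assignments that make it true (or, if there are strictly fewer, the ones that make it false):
is false only for:
  f=False, v=True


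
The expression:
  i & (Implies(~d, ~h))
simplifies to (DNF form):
(d & i) | (i & ~h)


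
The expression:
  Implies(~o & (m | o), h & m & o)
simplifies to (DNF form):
o | ~m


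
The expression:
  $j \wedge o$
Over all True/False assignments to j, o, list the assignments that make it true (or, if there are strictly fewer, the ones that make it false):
is true only for:
  j=True, o=True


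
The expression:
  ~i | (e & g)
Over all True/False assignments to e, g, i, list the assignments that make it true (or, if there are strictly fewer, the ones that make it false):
is false only for:
  e=False, g=False, i=True;
  e=False, g=True, i=True;
  e=True, g=False, i=True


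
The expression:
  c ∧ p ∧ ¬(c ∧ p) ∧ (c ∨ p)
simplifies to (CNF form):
False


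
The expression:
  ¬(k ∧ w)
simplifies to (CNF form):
¬k ∨ ¬w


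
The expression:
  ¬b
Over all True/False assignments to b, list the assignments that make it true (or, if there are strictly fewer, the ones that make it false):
is true only for:
  b=False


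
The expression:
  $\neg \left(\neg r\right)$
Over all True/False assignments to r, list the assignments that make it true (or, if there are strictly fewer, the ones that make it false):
is true only for:
  r=True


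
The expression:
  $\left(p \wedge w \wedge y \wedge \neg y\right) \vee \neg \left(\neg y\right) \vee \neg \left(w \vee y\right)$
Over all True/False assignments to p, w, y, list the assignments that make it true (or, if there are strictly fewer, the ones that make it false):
is false only for:
  p=False, w=True, y=False;
  p=True, w=True, y=False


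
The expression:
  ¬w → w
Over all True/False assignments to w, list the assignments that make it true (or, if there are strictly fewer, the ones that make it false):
is true only for:
  w=True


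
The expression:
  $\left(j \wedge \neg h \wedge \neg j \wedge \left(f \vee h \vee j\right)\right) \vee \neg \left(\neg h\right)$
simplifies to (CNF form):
$h$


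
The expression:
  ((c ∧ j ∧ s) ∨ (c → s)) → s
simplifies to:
c ∨ s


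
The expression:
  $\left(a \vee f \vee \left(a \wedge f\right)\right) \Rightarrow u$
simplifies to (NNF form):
$u \vee \left(\neg a \wedge \neg f\right)$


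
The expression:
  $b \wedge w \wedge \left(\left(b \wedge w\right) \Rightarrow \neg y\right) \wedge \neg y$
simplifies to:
$b \wedge w \wedge \neg y$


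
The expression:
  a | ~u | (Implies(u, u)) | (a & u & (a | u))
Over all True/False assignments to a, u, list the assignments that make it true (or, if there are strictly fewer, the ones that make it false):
is always true.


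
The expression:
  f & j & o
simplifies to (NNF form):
f & j & o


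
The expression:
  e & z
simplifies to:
e & z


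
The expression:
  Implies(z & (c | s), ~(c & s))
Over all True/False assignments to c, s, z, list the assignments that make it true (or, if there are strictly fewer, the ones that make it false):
is false only for:
  c=True, s=True, z=True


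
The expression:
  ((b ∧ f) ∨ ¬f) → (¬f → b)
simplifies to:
b ∨ f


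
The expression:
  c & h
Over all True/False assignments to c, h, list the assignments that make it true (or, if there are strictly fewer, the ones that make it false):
is true only for:
  c=True, h=True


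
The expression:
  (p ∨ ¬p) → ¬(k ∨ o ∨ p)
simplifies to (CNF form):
¬k ∧ ¬o ∧ ¬p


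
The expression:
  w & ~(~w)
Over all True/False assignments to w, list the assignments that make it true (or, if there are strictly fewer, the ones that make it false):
is true only for:
  w=True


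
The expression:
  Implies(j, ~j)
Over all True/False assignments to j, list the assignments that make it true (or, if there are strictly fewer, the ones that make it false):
is true only for:
  j=False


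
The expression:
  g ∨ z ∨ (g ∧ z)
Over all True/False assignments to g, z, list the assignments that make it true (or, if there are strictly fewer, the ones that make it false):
is false only for:
  g=False, z=False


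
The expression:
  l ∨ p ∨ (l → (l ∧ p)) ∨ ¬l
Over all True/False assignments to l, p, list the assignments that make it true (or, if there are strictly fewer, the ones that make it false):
is always true.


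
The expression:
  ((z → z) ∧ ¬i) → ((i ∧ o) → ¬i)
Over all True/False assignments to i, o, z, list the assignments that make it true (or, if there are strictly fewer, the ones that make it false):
is always true.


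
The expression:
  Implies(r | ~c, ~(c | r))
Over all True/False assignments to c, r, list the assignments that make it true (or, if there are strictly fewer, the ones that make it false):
is true only for:
  c=False, r=False;
  c=True, r=False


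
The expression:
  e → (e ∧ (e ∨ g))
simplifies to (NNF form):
True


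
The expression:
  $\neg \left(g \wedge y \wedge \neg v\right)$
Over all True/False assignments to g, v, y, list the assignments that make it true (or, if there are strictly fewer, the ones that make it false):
is false only for:
  g=True, v=False, y=True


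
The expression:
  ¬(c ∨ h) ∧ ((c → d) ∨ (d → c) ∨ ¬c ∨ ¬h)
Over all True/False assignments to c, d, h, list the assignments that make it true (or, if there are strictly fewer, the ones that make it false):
is true only for:
  c=False, d=False, h=False;
  c=False, d=True, h=False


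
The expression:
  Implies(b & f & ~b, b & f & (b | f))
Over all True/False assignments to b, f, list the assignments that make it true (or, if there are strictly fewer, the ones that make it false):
is always true.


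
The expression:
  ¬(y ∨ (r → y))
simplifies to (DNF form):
r ∧ ¬y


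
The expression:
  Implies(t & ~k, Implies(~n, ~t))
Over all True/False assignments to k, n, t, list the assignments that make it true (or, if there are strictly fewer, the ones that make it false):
is false only for:
  k=False, n=False, t=True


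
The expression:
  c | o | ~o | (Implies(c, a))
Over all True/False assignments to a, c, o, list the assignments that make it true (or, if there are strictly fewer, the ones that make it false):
is always true.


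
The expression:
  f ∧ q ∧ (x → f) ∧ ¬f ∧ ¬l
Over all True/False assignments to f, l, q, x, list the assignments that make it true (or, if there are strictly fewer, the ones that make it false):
is never true.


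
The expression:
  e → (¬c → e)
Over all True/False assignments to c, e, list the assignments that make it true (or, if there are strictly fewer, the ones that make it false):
is always true.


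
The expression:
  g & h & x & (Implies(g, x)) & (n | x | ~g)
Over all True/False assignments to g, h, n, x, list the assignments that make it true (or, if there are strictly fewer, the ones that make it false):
is true only for:
  g=True, h=True, n=False, x=True;
  g=True, h=True, n=True, x=True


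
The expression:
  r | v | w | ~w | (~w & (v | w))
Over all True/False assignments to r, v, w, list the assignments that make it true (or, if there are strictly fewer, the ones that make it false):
is always true.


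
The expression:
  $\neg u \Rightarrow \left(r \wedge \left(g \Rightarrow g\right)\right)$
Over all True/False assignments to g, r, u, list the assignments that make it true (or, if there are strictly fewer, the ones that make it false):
is false only for:
  g=False, r=False, u=False;
  g=True, r=False, u=False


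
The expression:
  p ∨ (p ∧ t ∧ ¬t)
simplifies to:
p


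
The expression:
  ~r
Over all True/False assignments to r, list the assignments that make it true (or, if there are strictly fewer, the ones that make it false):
is true only for:
  r=False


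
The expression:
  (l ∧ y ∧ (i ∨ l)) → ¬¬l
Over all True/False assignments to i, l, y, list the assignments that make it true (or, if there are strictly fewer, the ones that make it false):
is always true.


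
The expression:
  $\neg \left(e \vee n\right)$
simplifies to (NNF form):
$\neg e \wedge \neg n$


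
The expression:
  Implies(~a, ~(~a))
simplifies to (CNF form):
a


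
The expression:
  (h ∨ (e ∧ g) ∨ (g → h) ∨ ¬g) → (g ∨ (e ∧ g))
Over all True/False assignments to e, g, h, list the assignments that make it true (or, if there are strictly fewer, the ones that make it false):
is true only for:
  e=False, g=True, h=False;
  e=False, g=True, h=True;
  e=True, g=True, h=False;
  e=True, g=True, h=True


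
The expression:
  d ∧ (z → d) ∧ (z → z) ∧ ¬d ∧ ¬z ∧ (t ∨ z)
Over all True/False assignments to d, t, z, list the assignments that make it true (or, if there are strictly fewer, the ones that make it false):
is never true.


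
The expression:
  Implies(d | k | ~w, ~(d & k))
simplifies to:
~d | ~k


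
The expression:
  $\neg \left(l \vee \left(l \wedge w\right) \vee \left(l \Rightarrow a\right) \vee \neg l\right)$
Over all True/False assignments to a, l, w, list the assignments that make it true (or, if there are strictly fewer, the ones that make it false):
is never true.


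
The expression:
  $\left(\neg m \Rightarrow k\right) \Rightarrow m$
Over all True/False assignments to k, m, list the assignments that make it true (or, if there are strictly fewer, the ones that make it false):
is false only for:
  k=True, m=False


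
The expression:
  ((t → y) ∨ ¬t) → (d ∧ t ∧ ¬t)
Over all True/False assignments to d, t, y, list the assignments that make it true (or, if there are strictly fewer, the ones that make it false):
is true only for:
  d=False, t=True, y=False;
  d=True, t=True, y=False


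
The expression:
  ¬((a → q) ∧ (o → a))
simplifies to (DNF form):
(a ∧ ¬q) ∨ (o ∧ ¬a)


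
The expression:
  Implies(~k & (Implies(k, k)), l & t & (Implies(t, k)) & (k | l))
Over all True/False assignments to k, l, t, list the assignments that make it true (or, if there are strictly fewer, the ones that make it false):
is true only for:
  k=True, l=False, t=False;
  k=True, l=False, t=True;
  k=True, l=True, t=False;
  k=True, l=True, t=True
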